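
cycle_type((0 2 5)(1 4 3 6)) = 3.4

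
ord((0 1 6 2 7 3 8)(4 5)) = 14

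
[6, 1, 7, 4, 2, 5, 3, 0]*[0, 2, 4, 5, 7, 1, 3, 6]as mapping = [0→3, 1→2, 2→6, 3→7, 4→4, 5→1, 6→5, 7→0]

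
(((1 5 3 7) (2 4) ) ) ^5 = (1 5 3 7) (2 4) 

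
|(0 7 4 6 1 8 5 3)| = 8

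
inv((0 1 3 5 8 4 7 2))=(0 2 7 4 8 5 3 1)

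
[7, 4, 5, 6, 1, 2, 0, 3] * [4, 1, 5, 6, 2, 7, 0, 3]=[3, 2, 7, 0, 1, 5, 4, 6]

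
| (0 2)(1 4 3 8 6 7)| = 6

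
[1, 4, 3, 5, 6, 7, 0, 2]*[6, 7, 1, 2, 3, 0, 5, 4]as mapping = [0→7, 1→3, 2→2, 3→0, 4→5, 5→4, 6→6, 7→1]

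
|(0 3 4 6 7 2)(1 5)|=6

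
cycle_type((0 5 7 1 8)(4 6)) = 2.5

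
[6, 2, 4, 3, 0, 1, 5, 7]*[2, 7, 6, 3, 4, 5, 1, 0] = [1, 6, 4, 3, 2, 7, 5, 0]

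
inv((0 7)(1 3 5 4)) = (0 7)(1 4 5 3)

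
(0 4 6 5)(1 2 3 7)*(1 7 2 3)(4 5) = (0 5)(1 3 2)(4 6)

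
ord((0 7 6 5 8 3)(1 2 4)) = 6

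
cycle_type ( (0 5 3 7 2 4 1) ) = 7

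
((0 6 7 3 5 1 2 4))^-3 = (0 1 7 4 5 6 2 3)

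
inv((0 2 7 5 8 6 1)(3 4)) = (0 1 6 8 5 7 2)(3 4)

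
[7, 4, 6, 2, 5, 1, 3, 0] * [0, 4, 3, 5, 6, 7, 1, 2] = [2, 6, 1, 3, 7, 4, 5, 0]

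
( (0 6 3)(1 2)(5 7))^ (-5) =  (0 6 3)(1 2)(5 7)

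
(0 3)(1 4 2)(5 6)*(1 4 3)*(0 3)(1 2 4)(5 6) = (0 2 1)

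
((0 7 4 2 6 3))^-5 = (0 7 4 2 6 3)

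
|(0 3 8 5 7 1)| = 6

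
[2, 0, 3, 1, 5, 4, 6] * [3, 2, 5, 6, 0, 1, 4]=[5, 3, 6, 2, 1, 0, 4]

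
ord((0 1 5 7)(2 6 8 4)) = 4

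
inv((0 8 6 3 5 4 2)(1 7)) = (0 2 4 5 3 6 8)(1 7)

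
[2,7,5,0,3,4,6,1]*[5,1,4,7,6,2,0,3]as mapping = [0→4,1→3,2→2,3→5,4→7,5→6,6→0,7→1]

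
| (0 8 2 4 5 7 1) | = 7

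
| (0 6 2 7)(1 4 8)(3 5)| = 12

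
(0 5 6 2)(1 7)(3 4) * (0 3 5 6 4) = (0 6 2 3)(1 7)(4 5)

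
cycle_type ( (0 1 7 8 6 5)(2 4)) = 2.6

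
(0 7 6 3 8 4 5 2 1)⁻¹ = (0 1 2 5 4 8 3 6 7)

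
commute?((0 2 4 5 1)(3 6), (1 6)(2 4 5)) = no:(0 2 4 5 1)(3 6)*(1 6)(2 4 5) = (0 4 2 5 6 3 1), (1 6)(2 4 5)*(0 2 4 5 1)(3 6) = (0 2 5 4 1 3 6)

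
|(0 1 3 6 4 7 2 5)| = 8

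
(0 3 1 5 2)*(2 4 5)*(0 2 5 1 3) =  (1 5 4)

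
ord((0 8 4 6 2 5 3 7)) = 8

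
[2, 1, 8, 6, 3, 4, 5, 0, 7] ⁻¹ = [7, 1, 0, 4, 5, 6, 3, 8, 2] 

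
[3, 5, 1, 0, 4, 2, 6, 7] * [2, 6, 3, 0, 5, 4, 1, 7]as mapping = [0→0, 1→4, 2→6, 3→2, 4→5, 5→3, 6→1, 7→7]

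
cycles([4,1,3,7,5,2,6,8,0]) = (0 4 5 2 3 7 8) 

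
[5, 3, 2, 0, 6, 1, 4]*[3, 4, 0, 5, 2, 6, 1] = [6, 5, 0, 3, 1, 4, 2]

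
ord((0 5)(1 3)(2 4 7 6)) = 4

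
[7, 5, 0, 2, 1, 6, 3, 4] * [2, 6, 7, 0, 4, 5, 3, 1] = [1, 5, 2, 7, 6, 3, 0, 4]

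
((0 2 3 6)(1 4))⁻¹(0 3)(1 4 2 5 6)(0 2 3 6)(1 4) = (0 4 1 3 5)(2 6)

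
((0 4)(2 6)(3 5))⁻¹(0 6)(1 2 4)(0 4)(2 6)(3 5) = (0 1 6)(2 4)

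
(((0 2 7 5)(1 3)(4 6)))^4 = ()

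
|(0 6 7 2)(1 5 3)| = 12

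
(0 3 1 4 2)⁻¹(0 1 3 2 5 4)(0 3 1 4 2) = (0 5 2 3 4 1)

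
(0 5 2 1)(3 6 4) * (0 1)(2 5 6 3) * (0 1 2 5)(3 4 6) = (0 3 4 5)(1 2)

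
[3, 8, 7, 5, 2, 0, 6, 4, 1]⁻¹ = [5, 8, 4, 0, 7, 3, 6, 2, 1]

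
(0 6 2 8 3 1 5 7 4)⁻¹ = (0 4 7 5 1 3 8 2 6)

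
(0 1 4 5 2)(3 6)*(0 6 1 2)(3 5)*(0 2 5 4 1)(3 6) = (0 5 2 3)(4 6)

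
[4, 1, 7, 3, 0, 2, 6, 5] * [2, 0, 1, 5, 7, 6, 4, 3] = [7, 0, 3, 5, 2, 1, 4, 6]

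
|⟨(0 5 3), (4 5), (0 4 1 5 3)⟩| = 120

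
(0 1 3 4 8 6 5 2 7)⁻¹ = (0 7 2 5 6 8 4 3 1)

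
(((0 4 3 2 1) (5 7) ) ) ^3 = (0 2 4 1 3) (5 7) 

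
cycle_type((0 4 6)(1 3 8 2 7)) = 3.5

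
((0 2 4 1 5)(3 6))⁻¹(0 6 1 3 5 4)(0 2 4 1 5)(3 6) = (0 1 2 3 5 6)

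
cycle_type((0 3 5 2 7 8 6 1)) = 8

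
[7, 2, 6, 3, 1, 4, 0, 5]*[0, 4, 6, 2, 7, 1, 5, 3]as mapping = [0→3, 1→6, 2→5, 3→2, 4→4, 5→7, 6→0, 7→1]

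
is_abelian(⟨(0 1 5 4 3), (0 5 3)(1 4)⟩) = no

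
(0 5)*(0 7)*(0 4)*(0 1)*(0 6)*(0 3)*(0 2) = (0 5 7 4 1 6 3 2)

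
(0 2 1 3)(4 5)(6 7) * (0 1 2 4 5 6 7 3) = (0 4 6 3 1)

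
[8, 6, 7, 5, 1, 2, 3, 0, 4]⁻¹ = [7, 4, 5, 6, 8, 3, 1, 2, 0]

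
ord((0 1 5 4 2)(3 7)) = 10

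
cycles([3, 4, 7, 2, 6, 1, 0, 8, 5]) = (0 3 2 7 8 5 1 4 6)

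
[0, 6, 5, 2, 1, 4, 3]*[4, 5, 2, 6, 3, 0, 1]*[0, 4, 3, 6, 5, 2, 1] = [5, 4, 0, 3, 2, 6, 1]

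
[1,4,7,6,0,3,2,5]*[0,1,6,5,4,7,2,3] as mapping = [0→1,1→4,2→3,3→2,4→0,5→5,6→6,7→7] 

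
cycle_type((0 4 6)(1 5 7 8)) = 3.4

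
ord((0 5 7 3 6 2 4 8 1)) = 9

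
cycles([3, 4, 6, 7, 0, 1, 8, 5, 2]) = (0 3 7 5 1 4)(2 6 8)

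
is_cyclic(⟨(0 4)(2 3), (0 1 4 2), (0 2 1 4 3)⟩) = no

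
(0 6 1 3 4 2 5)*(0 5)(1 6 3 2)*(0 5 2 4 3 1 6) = (0 1 4 6)(2 5)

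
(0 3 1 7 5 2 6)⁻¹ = (0 6 2 5 7 1 3)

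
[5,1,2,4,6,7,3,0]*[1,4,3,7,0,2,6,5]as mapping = [0→2,1→4,2→3,3→0,4→6,5→5,6→7,7→1]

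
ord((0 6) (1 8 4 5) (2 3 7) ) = 12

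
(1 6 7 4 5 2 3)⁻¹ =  (1 3 2 5 4 7 6)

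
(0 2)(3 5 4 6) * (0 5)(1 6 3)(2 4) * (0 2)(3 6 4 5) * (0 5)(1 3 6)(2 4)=(1 2 6 3 4)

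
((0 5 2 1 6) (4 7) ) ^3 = (0 1 5 6 2) (4 7) 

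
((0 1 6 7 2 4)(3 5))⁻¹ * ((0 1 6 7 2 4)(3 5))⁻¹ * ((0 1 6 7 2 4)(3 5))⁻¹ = (0 7)(1 2)(3 5)(4 6)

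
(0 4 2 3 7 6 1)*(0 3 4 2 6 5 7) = (0 2 4 6 1 3)(5 7)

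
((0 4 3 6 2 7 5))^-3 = (0 2 4 7 3 5 6)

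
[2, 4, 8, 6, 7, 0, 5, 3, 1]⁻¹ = [5, 8, 0, 7, 1, 6, 3, 4, 2]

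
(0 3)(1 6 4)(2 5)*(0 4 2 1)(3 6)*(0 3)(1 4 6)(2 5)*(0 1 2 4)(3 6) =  (0 2 4 6 5)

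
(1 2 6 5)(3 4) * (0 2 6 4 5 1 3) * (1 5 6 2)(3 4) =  (0 1 2 3 6 5 4)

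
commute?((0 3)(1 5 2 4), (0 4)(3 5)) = no:(0 3)(1 5 2 4)*(0 4)(3 5) = (0 5 2)(1 3 4), (0 4)(3 5)*(0 3)(1 5 2 4) = (0 1 5)(2 4 3)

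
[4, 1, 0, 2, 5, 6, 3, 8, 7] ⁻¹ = [2, 1, 3, 6, 0, 4, 5, 8, 7] 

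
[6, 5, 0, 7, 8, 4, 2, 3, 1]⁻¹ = [2, 8, 6, 7, 5, 1, 0, 3, 4]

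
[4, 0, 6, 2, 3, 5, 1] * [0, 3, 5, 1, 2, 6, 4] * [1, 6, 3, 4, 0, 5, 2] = [3, 1, 0, 5, 6, 2, 4]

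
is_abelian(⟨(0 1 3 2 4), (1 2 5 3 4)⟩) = no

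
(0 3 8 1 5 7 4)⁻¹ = (0 4 7 5 1 8 3)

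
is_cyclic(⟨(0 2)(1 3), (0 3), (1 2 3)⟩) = no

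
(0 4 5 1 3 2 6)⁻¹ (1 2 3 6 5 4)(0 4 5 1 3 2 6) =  (0 1 5 3 6 2)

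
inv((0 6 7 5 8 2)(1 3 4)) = (0 2 8 5 7 6)(1 4 3)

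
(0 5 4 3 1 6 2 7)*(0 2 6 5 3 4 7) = (0 3 1 5 7 2)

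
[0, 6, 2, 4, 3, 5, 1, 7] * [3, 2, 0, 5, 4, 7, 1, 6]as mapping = [0→3, 1→1, 2→0, 3→4, 4→5, 5→7, 6→2, 7→6]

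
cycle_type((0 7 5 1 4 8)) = 6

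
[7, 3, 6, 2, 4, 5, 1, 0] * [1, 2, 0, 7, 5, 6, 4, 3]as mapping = [0→3, 1→7, 2→4, 3→0, 4→5, 5→6, 6→2, 7→1]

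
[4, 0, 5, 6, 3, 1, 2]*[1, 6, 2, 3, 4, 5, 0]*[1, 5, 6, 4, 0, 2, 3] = [0, 5, 2, 1, 4, 3, 6]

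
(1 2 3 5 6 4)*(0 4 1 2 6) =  (0 4 2 3 5)(1 6)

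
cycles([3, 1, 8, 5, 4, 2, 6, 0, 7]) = (0 3 5 2 8 7)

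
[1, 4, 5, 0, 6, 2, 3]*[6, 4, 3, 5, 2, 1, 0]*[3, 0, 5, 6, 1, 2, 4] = [1, 5, 0, 4, 3, 6, 2]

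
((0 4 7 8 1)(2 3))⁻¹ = (0 1 8 7 4)(2 3)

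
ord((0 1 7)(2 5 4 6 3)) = 15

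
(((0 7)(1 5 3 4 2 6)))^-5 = (0 7)(1 5 3 4 2 6)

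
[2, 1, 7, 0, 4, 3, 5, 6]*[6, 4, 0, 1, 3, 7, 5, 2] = [0, 4, 2, 6, 3, 1, 7, 5]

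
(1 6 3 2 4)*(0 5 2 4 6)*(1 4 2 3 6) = (0 5 3 2 1)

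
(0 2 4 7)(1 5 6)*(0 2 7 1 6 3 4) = (0 7 2)(1 5 3 4)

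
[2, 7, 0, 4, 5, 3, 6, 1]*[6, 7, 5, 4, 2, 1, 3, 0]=[5, 0, 6, 2, 1, 4, 3, 7]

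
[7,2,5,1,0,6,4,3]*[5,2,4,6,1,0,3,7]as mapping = [0→7,1→4,2→0,3→2,4→5,5→3,6→1,7→6]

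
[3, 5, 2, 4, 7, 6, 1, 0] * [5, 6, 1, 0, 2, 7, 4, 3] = [0, 7, 1, 2, 3, 4, 6, 5]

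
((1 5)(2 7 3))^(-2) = (2 7 3)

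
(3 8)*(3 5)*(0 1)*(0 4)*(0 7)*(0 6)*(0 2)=(0 1 4 7 6 2)(3 8 5)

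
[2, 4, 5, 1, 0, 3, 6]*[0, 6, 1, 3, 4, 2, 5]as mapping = [0→1, 1→4, 2→2, 3→6, 4→0, 5→3, 6→5]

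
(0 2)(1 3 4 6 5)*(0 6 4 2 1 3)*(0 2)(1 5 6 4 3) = (0 5 1 2 4 3)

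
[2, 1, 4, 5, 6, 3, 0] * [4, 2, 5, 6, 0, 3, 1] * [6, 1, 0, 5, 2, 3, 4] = [3, 0, 6, 5, 1, 4, 2]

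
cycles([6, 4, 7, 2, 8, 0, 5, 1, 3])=(0 6 5)(1 4 8 3 2 7)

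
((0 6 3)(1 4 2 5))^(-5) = (0 6 3)(1 5 2 4)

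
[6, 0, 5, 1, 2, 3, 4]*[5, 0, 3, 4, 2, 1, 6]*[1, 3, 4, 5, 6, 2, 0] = [0, 2, 3, 1, 5, 6, 4]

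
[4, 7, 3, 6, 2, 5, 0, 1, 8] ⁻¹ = [6, 7, 4, 2, 0, 5, 3, 1, 8] 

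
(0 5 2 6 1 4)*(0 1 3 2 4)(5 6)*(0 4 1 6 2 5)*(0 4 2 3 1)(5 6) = (0 3 6 1 2 4 5)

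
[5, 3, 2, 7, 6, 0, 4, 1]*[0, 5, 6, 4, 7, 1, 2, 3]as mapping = [0→1, 1→4, 2→6, 3→3, 4→2, 5→0, 6→7, 7→5]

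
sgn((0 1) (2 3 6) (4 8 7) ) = -1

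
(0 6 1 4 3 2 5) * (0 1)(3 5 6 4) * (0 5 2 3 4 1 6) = (0 1 4 2)(5 6)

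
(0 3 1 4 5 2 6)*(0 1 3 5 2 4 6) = (0 5 4 2)(1 6)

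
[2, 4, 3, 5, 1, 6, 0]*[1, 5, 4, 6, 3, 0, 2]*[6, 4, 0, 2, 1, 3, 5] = [1, 2, 5, 6, 3, 0, 4]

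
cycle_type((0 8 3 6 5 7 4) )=7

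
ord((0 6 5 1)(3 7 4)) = 12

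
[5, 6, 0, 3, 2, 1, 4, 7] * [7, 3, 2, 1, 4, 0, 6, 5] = [0, 6, 7, 1, 2, 3, 4, 5]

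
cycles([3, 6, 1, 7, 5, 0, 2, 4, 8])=(0 3 7 4 5)(1 6 2)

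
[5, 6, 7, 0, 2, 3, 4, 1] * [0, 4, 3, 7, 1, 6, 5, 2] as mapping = [0→6, 1→5, 2→2, 3→0, 4→3, 5→7, 6→1, 7→4] 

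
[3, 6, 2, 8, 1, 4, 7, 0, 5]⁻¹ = [7, 4, 2, 0, 5, 8, 1, 6, 3]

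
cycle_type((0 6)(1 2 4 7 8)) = 2.5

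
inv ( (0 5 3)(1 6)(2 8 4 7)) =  (0 3 5)(1 6)(2 7 4 8)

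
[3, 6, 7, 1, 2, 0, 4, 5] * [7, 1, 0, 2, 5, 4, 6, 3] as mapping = [0→2, 1→6, 2→3, 3→1, 4→0, 5→7, 6→5, 7→4] 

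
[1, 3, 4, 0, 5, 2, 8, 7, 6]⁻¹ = [3, 0, 5, 1, 2, 4, 8, 7, 6]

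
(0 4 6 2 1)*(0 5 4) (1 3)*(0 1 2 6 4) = (0 1 5) (2 3) 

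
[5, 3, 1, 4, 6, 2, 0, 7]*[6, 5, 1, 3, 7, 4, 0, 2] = [4, 3, 5, 7, 0, 1, 6, 2]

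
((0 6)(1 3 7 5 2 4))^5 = (0 6)(1 4 2 5 7 3)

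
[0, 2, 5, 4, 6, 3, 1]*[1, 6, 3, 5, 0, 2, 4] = [1, 3, 2, 0, 4, 5, 6]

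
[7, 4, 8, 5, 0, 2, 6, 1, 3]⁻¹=[4, 7, 5, 8, 1, 3, 6, 0, 2]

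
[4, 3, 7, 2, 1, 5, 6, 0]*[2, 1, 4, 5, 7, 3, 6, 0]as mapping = [0→7, 1→5, 2→0, 3→4, 4→1, 5→3, 6→6, 7→2]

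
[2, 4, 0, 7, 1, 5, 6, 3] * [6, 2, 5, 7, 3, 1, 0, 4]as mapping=[0→5, 1→3, 2→6, 3→4, 4→2, 5→1, 6→0, 7→7]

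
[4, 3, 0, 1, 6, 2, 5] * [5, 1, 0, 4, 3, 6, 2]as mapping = [0→3, 1→4, 2→5, 3→1, 4→2, 5→0, 6→6]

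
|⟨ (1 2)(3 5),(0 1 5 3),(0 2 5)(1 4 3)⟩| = 720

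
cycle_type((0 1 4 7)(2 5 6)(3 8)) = 2.3.4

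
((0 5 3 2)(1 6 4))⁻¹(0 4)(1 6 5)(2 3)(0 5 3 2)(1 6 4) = (0 2)(1 5)(3 6 4)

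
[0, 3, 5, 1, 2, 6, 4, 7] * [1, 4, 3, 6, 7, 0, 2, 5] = [1, 6, 0, 4, 3, 2, 7, 5]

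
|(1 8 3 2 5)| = 5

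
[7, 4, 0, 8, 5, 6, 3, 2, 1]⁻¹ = [2, 8, 7, 6, 1, 4, 5, 0, 3]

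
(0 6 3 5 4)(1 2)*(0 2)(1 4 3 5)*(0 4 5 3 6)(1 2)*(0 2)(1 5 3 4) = (0 2 3)(4 5 6)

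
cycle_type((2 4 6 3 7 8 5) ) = 7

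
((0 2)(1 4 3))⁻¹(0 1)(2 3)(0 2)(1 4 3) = (0 1)(2 4)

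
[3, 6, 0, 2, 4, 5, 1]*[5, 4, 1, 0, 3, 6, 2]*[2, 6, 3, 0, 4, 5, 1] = [2, 3, 5, 6, 0, 1, 4]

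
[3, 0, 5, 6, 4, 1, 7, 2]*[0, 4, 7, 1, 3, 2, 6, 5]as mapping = [0→1, 1→0, 2→2, 3→6, 4→3, 5→4, 6→5, 7→7]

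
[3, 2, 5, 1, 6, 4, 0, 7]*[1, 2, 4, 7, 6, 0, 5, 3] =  [7, 4, 0, 2, 5, 6, 1, 3]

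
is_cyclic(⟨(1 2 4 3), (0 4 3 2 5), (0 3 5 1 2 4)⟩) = no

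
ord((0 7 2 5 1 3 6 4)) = 8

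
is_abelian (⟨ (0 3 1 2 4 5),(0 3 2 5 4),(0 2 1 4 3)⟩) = no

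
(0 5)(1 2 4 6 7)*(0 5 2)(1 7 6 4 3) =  (0 2 3 1)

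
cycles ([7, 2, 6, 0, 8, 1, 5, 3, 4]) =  (0 7 3) (1 2 6 5) (4 8) 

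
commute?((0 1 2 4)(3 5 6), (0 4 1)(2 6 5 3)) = no:(0 1 2 4)(3 5 6) * (0 4 1)(2 6 5 3) = (1 6 2), (0 4 1)(2 6 5 3) * (0 1 2 4)(3 5 6) = (2 3 4)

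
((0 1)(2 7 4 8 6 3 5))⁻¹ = (0 1)(2 5 3 6 8 4 7)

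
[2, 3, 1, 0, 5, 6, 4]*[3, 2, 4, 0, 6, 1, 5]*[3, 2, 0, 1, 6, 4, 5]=[6, 3, 0, 1, 2, 4, 5]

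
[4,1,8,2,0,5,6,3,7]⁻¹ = [4,1,3,7,0,5,6,8,2]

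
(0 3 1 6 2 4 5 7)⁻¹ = (0 7 5 4 2 6 1 3)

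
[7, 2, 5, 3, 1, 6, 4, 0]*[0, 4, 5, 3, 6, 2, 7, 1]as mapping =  [0→1, 1→5, 2→2, 3→3, 4→4, 5→7, 6→6, 7→0]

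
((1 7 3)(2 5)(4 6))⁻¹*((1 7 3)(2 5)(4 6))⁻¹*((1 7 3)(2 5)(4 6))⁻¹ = (2 5)(4 6)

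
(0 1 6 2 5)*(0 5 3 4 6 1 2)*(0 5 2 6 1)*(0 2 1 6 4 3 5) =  (0 4 6)(1 2 5)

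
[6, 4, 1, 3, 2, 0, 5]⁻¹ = [5, 2, 4, 3, 1, 6, 0]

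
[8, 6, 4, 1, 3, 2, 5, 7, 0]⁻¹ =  [8, 3, 5, 4, 2, 6, 1, 7, 0]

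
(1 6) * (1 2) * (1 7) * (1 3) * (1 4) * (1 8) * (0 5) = (0 5)(1 6 2 7 3 4 8)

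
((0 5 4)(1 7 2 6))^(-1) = (0 4 5)(1 6 2 7)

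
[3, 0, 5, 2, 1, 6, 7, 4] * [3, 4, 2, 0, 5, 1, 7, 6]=[0, 3, 1, 2, 4, 7, 6, 5]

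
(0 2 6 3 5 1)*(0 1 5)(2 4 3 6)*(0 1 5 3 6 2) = (0 4 6 2)(1 5 3)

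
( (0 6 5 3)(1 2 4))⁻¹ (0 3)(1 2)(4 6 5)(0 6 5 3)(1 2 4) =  (0 6)(1 5 3)(2 4)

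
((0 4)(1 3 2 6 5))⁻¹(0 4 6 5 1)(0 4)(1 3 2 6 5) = (0 5 1 3 4)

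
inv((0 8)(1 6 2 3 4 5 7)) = (0 8)(1 7 5 4 3 2 6)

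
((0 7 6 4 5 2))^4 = (0 5 6)(2 4 7)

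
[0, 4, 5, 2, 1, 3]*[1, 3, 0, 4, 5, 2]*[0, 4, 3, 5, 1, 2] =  [4, 2, 3, 0, 5, 1]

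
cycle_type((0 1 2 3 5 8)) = 6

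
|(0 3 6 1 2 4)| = 6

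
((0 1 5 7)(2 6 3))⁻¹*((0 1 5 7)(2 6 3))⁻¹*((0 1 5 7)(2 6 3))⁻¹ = (0 1 5 7)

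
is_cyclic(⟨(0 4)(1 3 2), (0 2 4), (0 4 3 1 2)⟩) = no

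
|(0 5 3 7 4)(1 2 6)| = 15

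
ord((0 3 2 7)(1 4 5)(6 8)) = 12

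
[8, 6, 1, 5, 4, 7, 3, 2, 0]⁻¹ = [8, 2, 7, 6, 4, 3, 1, 5, 0]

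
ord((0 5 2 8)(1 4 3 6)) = 4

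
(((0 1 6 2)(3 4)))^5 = (0 1 6 2)(3 4)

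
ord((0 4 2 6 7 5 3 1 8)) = 9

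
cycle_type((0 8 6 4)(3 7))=2.4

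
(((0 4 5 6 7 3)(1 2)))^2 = (0 5 7)(3 4 6)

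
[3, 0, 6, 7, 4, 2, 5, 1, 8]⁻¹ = [1, 7, 5, 0, 4, 6, 2, 3, 8]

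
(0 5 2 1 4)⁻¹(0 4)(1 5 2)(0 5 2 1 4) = (0 5)(1 4 2)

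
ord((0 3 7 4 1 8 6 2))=8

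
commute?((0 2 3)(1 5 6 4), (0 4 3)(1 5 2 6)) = no:(0 2 3)(1 5 6 4)*(0 4 3)(1 5 2 6) = (0 6 3 4 5 1 2), (0 4 3)(1 5 2 6)*(0 2 3)(1 5 6 4) = (0 1 6 5 3 2 4)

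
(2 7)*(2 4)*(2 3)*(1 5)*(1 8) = (1 5 8)(2 7 4 3)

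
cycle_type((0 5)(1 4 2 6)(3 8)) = 2^2.4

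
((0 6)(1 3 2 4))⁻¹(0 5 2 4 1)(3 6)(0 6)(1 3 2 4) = (0 2)(1 3 6 5 4)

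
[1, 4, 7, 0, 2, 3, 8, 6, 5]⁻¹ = [3, 0, 4, 5, 1, 8, 7, 2, 6]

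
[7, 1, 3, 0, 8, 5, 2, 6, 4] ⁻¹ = [3, 1, 6, 2, 8, 5, 7, 0, 4] 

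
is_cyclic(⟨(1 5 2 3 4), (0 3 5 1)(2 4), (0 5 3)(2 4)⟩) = no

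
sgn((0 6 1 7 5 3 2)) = 1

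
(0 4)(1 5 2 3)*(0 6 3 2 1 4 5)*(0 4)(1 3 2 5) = (0 1 4 6 2 5 3)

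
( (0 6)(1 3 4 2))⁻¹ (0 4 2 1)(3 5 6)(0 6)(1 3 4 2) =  (0 4 5)(1 3 6 2)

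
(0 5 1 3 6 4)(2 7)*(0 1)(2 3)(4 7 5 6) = (0 6 7 3 4 1 2 5)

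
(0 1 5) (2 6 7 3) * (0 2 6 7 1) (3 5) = (1 3 6) (2 7 5) 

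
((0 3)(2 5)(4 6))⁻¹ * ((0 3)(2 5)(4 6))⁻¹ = ()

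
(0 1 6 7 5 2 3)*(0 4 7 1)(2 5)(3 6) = (1 3 4 7 2 6)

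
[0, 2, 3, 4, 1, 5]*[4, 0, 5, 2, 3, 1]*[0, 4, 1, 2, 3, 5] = [3, 5, 1, 2, 0, 4]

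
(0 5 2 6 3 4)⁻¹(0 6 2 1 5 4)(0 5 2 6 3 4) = (0 5 3 6 1 2)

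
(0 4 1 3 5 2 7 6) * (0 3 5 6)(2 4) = (0 2 7)(1 5 4)(3 6)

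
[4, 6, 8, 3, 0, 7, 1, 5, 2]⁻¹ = [4, 6, 8, 3, 0, 7, 1, 5, 2]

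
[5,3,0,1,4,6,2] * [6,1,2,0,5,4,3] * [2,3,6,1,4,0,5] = [4,2,5,3,0,1,6]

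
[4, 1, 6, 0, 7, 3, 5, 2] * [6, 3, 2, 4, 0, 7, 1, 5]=[0, 3, 1, 6, 5, 4, 7, 2]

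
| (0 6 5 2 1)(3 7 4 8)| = 20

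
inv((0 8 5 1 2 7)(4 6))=(0 7 2 1 5 8)(4 6)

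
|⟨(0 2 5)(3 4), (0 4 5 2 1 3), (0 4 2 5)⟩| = 720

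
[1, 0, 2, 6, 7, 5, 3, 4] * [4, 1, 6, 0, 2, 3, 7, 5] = [1, 4, 6, 7, 5, 3, 0, 2]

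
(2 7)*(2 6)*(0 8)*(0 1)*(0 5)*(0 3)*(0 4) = (0 8 1 5 3 4) (2 7 6) 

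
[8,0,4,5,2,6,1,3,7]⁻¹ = [1,6,4,7,2,3,5,8,0]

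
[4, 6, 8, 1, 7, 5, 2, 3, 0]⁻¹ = [8, 3, 6, 7, 0, 5, 1, 4, 2]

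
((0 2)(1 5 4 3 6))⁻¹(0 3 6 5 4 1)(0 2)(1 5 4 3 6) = (1 4 3 5 2 6)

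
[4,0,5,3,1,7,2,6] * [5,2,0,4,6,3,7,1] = [6,5,3,4,2,1,0,7]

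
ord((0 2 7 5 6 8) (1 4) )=6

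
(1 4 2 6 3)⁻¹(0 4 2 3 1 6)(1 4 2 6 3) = (0 2 6 1 4 3)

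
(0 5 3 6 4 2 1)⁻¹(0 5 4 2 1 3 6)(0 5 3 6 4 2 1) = (0 6 4 5 3 2 1)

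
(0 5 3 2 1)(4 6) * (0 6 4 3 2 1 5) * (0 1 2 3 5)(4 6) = (0 1 4 6 5 3 2)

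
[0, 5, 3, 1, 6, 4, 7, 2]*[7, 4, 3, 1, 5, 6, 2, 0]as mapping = [0→7, 1→6, 2→1, 3→4, 4→2, 5→5, 6→0, 7→3]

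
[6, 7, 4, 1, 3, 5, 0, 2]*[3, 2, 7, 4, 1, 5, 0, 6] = [0, 6, 1, 2, 4, 5, 3, 7]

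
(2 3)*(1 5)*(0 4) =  (0 4) (1 5) (2 3) 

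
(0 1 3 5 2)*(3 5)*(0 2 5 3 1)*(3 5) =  (1 5 3) 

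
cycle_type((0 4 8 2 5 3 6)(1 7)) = 2.7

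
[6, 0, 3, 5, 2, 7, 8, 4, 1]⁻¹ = [1, 8, 4, 2, 7, 3, 0, 5, 6]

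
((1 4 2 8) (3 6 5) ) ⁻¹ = (1 8 2 4) (3 5 6) 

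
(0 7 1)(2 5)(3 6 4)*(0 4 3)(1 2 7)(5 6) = (0 1 4)(2 6 3 5 7)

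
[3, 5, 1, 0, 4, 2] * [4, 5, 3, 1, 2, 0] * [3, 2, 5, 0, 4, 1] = [2, 3, 1, 4, 5, 0]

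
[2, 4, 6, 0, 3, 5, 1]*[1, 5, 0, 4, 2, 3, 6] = [0, 2, 6, 1, 4, 3, 5]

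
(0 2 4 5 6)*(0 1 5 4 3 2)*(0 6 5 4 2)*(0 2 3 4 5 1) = (0 6)(1 5)(2 4 3)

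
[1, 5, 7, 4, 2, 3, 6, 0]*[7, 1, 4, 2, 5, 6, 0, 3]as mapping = [0→1, 1→6, 2→3, 3→5, 4→4, 5→2, 6→0, 7→7]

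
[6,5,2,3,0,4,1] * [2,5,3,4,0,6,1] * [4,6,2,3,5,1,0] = [6,0,3,5,2,4,1] 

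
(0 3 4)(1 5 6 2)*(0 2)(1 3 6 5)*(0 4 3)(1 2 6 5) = (0 5 1 2)(4 6)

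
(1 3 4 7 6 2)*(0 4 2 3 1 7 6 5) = (0 4 6 3 2 7 5)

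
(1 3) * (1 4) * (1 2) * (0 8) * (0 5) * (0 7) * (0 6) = (0 8 5 7 6)(1 3 4 2)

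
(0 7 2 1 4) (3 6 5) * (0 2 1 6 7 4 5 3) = (0 4 2 6 3 7 1 5) 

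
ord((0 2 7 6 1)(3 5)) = 10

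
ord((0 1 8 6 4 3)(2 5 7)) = 6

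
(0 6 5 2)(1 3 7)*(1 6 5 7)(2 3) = (0 5 3 1 2)(6 7)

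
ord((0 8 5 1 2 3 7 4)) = 8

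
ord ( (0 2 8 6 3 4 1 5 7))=9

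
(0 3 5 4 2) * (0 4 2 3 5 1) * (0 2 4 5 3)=(0 3 1 2 5 4)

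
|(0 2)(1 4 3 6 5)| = 10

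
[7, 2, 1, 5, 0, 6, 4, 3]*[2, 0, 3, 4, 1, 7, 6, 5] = [5, 3, 0, 7, 2, 6, 1, 4]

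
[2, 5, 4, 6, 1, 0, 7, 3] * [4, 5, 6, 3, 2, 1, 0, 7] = [6, 1, 2, 0, 5, 4, 7, 3]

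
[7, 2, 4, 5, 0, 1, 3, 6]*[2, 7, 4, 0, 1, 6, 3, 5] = [5, 4, 1, 6, 2, 7, 0, 3]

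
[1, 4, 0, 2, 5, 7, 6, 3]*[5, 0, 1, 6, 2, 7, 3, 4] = [0, 2, 5, 1, 7, 4, 3, 6]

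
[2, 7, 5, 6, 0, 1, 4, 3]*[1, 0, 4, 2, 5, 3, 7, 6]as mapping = [0→4, 1→6, 2→3, 3→7, 4→1, 5→0, 6→5, 7→2]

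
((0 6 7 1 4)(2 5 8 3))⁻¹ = (0 4 1 7 6)(2 3 8 5)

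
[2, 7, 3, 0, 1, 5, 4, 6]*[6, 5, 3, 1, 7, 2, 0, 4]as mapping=[0→3, 1→4, 2→1, 3→6, 4→5, 5→2, 6→7, 7→0]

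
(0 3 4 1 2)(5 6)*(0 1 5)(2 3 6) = (0 6)(1 3 4 5 2)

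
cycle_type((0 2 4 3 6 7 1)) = 7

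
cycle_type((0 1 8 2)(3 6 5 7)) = 4^2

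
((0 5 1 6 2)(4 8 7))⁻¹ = (0 2 6 1 5)(4 7 8)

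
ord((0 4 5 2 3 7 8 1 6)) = 9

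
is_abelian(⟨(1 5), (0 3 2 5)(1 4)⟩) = no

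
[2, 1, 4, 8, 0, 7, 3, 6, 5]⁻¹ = [4, 1, 0, 6, 2, 8, 7, 5, 3]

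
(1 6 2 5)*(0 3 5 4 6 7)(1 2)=(0 3 5 2 4 6 1 7)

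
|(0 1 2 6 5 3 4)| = 7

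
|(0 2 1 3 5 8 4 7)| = 8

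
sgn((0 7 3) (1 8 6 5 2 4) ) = -1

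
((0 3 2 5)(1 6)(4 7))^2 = (0 2)(3 5)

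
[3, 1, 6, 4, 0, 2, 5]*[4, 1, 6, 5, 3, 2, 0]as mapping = [0→5, 1→1, 2→0, 3→3, 4→4, 5→6, 6→2]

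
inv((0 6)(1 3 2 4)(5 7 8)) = (0 6)(1 4 2 3)(5 8 7)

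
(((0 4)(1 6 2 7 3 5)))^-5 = (0 4)(1 6 2 7 3 5)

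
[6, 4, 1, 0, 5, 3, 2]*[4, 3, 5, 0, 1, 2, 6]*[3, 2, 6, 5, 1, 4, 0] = [0, 2, 5, 1, 6, 3, 4] 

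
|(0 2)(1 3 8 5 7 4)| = 6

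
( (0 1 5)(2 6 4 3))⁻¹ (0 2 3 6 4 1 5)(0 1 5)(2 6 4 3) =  (0 1 6 2 4 3 5)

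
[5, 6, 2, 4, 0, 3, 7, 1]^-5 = [4, 6, 2, 5, 3, 0, 7, 1]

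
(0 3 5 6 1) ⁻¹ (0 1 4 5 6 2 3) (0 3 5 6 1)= (0 4 6 1 2 5 3) 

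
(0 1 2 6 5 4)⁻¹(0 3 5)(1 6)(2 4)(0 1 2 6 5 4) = (0 6)(1 3 4)(2 5)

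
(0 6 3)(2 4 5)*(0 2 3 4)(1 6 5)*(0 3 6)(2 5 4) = (0 4 1)(2 3 5 6)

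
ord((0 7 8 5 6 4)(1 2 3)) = 6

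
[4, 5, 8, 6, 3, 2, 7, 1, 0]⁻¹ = [8, 7, 5, 4, 0, 1, 3, 6, 2]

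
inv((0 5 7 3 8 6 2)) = (0 2 6 8 3 7 5)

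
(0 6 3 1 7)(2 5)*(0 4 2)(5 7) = (0 6 3 1 5)(2 7 4)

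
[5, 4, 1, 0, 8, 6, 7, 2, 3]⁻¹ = [3, 2, 7, 8, 1, 0, 5, 6, 4]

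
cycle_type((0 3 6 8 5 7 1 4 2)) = 9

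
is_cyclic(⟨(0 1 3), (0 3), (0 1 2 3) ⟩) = no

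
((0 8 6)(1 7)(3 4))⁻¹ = (0 6 8)(1 7)(3 4)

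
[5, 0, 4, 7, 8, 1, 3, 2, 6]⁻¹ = [1, 5, 7, 6, 2, 0, 8, 3, 4]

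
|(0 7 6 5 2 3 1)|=7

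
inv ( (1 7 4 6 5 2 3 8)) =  (1 8 3 2 5 6 4 7)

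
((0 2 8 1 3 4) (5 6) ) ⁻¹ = (0 4 3 1 8 2) (5 6) 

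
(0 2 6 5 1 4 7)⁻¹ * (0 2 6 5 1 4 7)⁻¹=(0 4 5 2 7 1 6)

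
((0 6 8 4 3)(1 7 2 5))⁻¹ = (0 3 4 8 6)(1 5 2 7)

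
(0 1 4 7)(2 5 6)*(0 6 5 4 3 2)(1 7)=(0 7 6)(1 3 2 4)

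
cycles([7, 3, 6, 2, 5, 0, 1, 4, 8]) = (0 7 4 5) (1 3 2 6) 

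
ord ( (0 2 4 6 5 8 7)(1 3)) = 14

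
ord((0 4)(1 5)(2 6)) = 2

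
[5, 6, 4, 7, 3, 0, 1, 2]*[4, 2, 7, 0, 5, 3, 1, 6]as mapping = [0→3, 1→1, 2→5, 3→6, 4→0, 5→4, 6→2, 7→7]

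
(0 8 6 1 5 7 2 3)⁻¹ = (0 3 2 7 5 1 6 8)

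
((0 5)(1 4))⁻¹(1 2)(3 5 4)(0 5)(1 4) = (0 1 3)(2 4)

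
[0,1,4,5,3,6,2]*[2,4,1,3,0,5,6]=[2,4,0,5,3,6,1]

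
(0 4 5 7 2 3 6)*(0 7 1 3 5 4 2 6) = (0 2 5 1 3)(6 7)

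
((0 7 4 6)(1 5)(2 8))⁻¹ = (0 6 4 7)(1 5)(2 8)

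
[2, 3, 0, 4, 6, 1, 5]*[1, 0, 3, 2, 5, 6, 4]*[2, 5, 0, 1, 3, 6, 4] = [1, 0, 5, 6, 3, 2, 4]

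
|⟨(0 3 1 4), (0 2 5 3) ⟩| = 120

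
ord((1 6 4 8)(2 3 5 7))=4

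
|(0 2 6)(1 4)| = 6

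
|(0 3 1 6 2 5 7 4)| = 8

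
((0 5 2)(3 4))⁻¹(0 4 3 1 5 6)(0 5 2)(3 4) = (1 2 6 5 3 4)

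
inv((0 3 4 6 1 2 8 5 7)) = (0 7 5 8 2 1 6 4 3)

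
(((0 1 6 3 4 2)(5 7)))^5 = (0 2 4 3 6 1)(5 7)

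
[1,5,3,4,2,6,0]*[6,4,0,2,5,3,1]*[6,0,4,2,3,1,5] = [3,2,4,1,6,0,5]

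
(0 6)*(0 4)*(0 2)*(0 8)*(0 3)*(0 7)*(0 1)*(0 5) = (0 6 4 2 8 3 7 1 5)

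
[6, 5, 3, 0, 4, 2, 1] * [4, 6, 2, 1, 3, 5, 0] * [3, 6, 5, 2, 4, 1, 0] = [3, 1, 6, 4, 2, 5, 0]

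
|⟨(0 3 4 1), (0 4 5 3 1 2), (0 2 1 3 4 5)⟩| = 720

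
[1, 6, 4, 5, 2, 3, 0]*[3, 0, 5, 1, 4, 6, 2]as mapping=[0→0, 1→2, 2→4, 3→6, 4→5, 5→1, 6→3]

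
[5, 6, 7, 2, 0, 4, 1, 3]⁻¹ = [4, 6, 3, 7, 5, 0, 1, 2]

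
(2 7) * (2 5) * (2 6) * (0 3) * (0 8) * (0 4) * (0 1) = (0 3 8 4 1) (2 7 5 6) 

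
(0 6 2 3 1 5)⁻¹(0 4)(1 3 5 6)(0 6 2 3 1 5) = (0 2 5 1)(4 6)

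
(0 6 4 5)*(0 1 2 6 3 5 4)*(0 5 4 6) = (0 3 4 6 5 1 2)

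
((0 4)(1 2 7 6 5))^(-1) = (0 4)(1 5 6 7 2)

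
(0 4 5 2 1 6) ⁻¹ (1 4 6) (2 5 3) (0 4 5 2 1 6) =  (0 6 5) (1 2 3) 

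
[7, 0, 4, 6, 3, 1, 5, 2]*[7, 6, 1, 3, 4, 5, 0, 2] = [2, 7, 4, 0, 3, 6, 5, 1]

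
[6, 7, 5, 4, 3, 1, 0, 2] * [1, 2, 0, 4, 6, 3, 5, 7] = [5, 7, 3, 6, 4, 2, 1, 0]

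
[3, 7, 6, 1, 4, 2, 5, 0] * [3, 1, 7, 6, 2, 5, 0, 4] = [6, 4, 0, 1, 2, 7, 5, 3]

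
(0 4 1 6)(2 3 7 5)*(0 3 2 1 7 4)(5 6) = (1 5)(3 4 7 6)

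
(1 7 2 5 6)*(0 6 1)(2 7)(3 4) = (0 6)(1 2 5)(3 4)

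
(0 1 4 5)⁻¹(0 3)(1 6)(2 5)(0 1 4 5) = (0 2)(1 3)(4 6)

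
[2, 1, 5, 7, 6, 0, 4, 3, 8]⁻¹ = [5, 1, 0, 7, 6, 2, 4, 3, 8]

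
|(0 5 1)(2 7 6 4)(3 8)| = 12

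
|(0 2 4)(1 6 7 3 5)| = 15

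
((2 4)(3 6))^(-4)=()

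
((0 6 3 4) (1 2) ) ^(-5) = (0 4 3 6) (1 2) 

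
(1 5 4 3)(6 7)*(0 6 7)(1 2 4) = (0 6)(1 5)(2 4 3)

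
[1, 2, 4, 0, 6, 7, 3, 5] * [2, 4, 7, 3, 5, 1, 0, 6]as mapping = [0→4, 1→7, 2→5, 3→2, 4→0, 5→6, 6→3, 7→1]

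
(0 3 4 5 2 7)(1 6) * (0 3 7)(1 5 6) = (0 7 3 4 6 5 2)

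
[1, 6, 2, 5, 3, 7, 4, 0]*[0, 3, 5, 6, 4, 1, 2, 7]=[3, 2, 5, 1, 6, 7, 4, 0]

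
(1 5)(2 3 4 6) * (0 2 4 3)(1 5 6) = (0 2)(1 6 4)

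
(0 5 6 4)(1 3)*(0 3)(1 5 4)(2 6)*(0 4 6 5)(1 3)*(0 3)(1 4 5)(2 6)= (0 2 1 5 6)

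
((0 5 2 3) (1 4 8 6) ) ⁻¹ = (0 3 2 5) (1 6 8 4) 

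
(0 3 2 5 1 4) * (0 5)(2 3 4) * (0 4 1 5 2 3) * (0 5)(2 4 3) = (0 1 2 3 5)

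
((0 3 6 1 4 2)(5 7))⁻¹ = (0 2 4 1 6 3)(5 7)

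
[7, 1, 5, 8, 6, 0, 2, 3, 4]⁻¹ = [5, 1, 6, 7, 8, 2, 4, 0, 3]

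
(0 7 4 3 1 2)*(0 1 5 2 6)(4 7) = (0 4 3 5 2 1 6)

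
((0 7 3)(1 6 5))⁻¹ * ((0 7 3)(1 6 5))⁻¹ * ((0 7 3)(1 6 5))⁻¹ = ()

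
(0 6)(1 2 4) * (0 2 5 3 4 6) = (1 5 3 4)(2 6)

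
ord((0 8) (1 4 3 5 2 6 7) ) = 14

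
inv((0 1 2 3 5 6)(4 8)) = (0 6 5 3 2 1)(4 8)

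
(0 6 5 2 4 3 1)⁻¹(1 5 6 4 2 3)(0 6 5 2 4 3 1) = (0 2 5 3 4 1)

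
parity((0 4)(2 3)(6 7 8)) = even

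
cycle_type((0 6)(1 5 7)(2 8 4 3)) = 2.3.4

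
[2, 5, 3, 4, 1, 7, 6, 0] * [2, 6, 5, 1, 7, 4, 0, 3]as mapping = [0→5, 1→4, 2→1, 3→7, 4→6, 5→3, 6→0, 7→2]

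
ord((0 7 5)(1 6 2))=3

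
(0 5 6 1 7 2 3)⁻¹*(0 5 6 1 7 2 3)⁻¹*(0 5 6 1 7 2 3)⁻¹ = (0 7 5 2 6 3 1)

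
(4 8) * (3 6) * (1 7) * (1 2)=(1 7 2)(3 6)(4 8)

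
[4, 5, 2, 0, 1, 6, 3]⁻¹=[3, 4, 2, 6, 0, 1, 5]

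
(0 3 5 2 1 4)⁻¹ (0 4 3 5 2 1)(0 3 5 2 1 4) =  (0 5 2 1 4 3)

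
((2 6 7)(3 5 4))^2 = (2 7 6)(3 4 5)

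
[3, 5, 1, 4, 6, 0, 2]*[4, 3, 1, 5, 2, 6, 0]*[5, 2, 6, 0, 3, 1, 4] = [1, 4, 0, 6, 5, 3, 2]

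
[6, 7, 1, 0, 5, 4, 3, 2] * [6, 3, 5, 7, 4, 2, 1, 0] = [1, 0, 3, 6, 2, 4, 7, 5]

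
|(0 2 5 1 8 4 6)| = 7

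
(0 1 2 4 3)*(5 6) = (0 1 2 4 3)(5 6)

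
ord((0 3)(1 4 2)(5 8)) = 6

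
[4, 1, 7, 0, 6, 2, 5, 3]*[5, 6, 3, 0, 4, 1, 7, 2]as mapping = [0→4, 1→6, 2→2, 3→5, 4→7, 5→3, 6→1, 7→0]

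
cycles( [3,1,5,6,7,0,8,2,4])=(0 3 6 8 4 7 2 5)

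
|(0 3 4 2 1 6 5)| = 7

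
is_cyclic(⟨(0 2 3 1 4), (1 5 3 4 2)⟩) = no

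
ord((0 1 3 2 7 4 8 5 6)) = 9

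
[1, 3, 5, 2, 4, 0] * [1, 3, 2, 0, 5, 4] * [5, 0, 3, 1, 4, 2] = [1, 5, 4, 3, 2, 0]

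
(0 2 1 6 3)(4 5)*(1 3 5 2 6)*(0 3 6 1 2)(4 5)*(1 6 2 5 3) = (0 6 4)(1 5 3)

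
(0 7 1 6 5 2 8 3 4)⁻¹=(0 4 3 8 2 5 6 1 7)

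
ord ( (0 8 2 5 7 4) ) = 6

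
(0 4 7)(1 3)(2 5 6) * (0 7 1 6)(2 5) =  (0 4 1 3 6 5)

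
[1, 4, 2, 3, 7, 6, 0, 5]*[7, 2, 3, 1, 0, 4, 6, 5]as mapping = [0→2, 1→0, 2→3, 3→1, 4→5, 5→6, 6→7, 7→4]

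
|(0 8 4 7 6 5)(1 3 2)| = 6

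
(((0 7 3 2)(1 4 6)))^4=(1 4 6)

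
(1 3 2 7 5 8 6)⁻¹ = (1 6 8 5 7 2 3)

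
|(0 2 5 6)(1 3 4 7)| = 4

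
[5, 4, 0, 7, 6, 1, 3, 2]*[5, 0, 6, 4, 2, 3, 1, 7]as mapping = [0→3, 1→2, 2→5, 3→7, 4→1, 5→0, 6→4, 7→6]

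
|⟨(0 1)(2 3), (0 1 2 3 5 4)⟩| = 120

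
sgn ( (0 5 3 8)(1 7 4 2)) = 1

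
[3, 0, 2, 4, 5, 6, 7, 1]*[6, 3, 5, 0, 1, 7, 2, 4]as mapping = [0→0, 1→6, 2→5, 3→1, 4→7, 5→2, 6→4, 7→3]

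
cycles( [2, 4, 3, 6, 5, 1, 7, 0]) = (0 2 3 6 7)(1 4 5)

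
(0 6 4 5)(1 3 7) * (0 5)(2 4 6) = (0 2 4)(1 3 7)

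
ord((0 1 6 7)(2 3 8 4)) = 4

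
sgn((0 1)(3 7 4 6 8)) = -1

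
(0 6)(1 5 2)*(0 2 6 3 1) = (0 3 1 5 6 2)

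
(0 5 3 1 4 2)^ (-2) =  (0 4 3)(1 5 2)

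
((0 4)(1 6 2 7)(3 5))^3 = (0 4)(1 7 2 6)(3 5)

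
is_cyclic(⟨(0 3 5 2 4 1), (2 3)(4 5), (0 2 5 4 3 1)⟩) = no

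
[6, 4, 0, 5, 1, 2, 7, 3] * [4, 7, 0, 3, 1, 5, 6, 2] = [6, 1, 4, 5, 7, 0, 2, 3]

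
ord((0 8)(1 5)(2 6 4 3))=4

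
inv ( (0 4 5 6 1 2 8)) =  (0 8 2 1 6 5 4)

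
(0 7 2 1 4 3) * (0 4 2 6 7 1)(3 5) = (0 1 2)(3 4 5)(6 7)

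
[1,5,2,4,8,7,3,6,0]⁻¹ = [8,0,2,6,3,1,7,5,4]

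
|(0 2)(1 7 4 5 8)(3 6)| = 10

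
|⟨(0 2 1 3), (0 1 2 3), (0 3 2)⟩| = 24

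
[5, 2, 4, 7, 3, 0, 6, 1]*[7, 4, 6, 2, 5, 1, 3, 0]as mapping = [0→1, 1→6, 2→5, 3→0, 4→2, 5→7, 6→3, 7→4]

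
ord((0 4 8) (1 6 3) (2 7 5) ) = 3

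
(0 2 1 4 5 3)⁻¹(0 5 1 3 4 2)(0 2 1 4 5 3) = (0 5 1 2 3 4)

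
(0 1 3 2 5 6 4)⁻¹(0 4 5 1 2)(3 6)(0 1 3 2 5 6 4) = (0 6 3 5 1)(2 4)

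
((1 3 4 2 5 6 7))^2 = (1 4 5 7 3 2 6)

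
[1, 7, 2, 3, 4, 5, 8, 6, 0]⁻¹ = [8, 0, 2, 3, 4, 5, 7, 1, 6]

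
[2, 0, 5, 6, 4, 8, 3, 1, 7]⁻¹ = [1, 7, 0, 6, 4, 2, 3, 8, 5]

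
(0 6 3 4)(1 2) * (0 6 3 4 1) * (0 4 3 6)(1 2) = (0 6 3 2 4)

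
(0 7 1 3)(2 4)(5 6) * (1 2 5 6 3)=(0 7 2 4 5 3)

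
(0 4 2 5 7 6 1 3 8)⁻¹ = (0 8 3 1 6 7 5 2 4)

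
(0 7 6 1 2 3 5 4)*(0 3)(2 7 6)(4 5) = (0 6 1 7 2)(3 4)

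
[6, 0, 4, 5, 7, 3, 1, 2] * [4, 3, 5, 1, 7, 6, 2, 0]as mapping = [0→2, 1→4, 2→7, 3→6, 4→0, 5→1, 6→3, 7→5]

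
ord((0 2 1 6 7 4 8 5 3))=9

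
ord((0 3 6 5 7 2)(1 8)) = 6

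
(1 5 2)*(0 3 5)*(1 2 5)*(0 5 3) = (1 5 3)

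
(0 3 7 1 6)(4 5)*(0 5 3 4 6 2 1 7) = (0 4 3)(1 2)(5 6)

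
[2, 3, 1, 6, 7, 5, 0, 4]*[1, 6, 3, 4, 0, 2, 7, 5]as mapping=[0→3, 1→4, 2→6, 3→7, 4→5, 5→2, 6→1, 7→0]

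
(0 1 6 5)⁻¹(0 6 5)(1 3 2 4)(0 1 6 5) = (0 1 5)(2 4 6 3)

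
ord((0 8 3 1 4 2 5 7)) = 8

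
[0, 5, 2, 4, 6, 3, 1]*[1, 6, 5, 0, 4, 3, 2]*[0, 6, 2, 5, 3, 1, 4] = [6, 5, 1, 3, 2, 0, 4]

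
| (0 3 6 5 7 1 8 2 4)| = 9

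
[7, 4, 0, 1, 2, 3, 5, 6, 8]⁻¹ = [2, 3, 4, 5, 1, 6, 7, 0, 8]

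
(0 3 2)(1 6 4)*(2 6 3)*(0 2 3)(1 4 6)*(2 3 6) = (0 6 2 3 1)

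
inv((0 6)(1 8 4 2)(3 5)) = (0 6)(1 2 4 8)(3 5)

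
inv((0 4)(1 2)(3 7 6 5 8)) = (0 4)(1 2)(3 8 5 6 7)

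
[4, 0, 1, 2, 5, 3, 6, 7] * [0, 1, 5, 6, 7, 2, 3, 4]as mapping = [0→7, 1→0, 2→1, 3→5, 4→2, 5→6, 6→3, 7→4]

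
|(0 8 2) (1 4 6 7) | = 12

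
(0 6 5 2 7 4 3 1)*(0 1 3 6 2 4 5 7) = (0 2) (4 6 7 5) 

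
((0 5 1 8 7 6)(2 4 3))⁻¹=(0 6 7 8 1 5)(2 3 4)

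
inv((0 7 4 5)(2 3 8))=(0 5 4 7)(2 8 3)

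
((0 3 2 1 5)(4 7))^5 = (4 7)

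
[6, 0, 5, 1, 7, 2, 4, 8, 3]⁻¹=[1, 3, 5, 8, 6, 2, 0, 4, 7]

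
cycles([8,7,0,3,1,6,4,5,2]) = (0 8 2)(1 7 5 6 4)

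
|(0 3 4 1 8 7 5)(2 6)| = 14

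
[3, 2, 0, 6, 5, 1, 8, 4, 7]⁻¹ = [2, 5, 1, 0, 7, 4, 3, 8, 6]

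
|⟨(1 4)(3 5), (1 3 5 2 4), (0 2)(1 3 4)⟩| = 720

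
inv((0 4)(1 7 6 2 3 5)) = (0 4)(1 5 3 2 6 7)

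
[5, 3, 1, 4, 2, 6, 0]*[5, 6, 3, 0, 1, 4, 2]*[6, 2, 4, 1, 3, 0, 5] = [3, 6, 5, 2, 1, 4, 0]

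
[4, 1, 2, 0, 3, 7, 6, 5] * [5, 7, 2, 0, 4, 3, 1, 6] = [4, 7, 2, 5, 0, 6, 1, 3]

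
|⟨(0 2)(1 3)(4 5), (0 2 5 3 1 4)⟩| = 12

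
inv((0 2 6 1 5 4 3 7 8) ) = (0 8 7 3 4 5 1 6 2) 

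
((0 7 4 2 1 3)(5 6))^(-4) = (0 4 1)(2 3 7)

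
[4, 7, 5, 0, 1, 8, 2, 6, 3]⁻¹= [3, 4, 6, 8, 0, 2, 7, 1, 5]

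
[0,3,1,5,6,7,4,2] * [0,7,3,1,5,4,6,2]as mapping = [0→0,1→1,2→7,3→4,4→6,5→2,6→5,7→3]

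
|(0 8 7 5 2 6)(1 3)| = 6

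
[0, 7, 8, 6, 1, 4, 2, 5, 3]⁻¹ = [0, 4, 6, 8, 5, 7, 3, 1, 2]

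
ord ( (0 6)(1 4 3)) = 6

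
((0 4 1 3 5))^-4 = (0 4 1 3 5)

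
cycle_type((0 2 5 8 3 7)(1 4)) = 2.6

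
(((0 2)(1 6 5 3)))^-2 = (1 5)(3 6)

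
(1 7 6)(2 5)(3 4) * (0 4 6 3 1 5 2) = (0 4 1 7 3 6 5)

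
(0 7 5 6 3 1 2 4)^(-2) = (0 2 3 5)(1 6 7 4)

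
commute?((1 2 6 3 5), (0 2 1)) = no:(1 2 6 3 5) * (0 2 1) = (0 2 6 3 5), (0 2 1) * (1 2 6 3 5) = (0 6 3 5 1)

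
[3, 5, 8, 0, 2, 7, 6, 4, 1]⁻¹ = [3, 8, 4, 0, 7, 1, 6, 5, 2]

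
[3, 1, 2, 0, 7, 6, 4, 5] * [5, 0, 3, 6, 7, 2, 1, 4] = [6, 0, 3, 5, 4, 1, 7, 2]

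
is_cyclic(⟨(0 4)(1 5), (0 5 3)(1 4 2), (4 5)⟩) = no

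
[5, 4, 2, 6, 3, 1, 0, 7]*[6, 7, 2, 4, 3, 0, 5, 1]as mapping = [0→0, 1→3, 2→2, 3→5, 4→4, 5→7, 6→6, 7→1]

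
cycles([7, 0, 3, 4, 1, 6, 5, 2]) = (0 7 2 3 4 1)(5 6)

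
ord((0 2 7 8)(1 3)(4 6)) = 4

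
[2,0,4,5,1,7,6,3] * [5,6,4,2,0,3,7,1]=[4,5,0,3,6,1,7,2]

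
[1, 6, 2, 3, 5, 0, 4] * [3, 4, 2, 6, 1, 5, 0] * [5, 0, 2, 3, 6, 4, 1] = [6, 5, 2, 1, 4, 3, 0]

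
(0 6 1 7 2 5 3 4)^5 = (0 5 1 4 2 6 3 7)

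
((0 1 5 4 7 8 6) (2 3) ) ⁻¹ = (0 6 8 7 4 5 1) (2 3) 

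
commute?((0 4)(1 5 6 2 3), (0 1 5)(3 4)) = no:(0 4)(1 5 6 2 3)*(0 1 5)(3 4) = (0 3 5 6 2 4 1), (0 1 5)(3 4)*(0 4)(1 5 6 2 3) = (0 5 4 1 6 2 3)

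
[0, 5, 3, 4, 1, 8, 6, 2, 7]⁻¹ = [0, 4, 7, 2, 3, 1, 6, 8, 5]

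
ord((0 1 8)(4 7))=6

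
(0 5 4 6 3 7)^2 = (0 4 3)(5 6 7)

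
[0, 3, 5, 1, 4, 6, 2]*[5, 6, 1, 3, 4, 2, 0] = [5, 3, 2, 6, 4, 0, 1]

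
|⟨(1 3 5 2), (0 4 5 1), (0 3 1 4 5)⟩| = 720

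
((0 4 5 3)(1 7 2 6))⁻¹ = (0 3 5 4)(1 6 2 7)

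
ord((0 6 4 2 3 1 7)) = 7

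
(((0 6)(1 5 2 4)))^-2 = (1 2)(4 5)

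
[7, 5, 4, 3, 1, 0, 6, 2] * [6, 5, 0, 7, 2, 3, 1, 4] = [4, 3, 2, 7, 5, 6, 1, 0]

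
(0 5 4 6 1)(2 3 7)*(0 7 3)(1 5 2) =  (0 2)(1 7)(4 6 5)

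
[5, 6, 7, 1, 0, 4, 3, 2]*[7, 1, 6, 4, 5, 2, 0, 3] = [2, 0, 3, 1, 7, 5, 4, 6]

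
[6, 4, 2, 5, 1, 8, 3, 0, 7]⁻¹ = [7, 4, 2, 6, 1, 3, 0, 8, 5]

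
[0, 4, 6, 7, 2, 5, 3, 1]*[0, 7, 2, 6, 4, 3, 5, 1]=[0, 4, 5, 1, 2, 3, 6, 7] 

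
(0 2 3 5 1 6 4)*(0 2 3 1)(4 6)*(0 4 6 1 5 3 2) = (0 2 5 4)(1 6)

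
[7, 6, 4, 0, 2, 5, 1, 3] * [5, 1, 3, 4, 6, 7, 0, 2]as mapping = [0→2, 1→0, 2→6, 3→5, 4→3, 5→7, 6→1, 7→4]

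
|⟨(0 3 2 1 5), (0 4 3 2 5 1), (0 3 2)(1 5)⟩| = 720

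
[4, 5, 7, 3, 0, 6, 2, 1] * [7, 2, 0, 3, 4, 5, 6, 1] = [4, 5, 1, 3, 7, 6, 0, 2]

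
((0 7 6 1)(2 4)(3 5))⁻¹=(0 1 6 7)(2 4)(3 5)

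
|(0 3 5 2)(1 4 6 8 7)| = 20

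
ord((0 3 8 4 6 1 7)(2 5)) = 14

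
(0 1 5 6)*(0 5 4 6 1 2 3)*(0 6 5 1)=(0 2 3 6 1 4 5)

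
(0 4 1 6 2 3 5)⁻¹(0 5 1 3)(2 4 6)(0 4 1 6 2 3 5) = (0 6 5 4)(1 2 3)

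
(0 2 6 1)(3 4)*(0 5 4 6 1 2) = (1 5 4 3 6 2)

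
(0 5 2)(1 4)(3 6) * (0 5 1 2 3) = (0 1 4 2 5 3 6)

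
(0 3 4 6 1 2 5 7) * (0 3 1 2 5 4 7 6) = (0 1 5 6 2 4)(3 7)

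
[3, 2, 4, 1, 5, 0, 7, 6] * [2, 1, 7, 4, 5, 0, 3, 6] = [4, 7, 5, 1, 0, 2, 6, 3]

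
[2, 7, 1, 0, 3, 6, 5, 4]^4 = [4, 0, 3, 7, 1, 5, 6, 2]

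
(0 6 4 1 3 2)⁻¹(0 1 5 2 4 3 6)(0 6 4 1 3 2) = (0 1 2 4 6 3 5)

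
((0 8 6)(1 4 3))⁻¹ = (0 6 8)(1 3 4)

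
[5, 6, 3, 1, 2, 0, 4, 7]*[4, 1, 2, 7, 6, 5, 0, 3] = [5, 0, 7, 1, 2, 4, 6, 3]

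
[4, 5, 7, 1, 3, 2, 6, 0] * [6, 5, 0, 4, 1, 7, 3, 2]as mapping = [0→1, 1→7, 2→2, 3→5, 4→4, 5→0, 6→3, 7→6]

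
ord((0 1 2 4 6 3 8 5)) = 8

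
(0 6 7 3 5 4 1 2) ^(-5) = (0 3 1 6 5 2 7 4) 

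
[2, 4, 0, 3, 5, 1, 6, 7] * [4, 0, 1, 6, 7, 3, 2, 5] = [1, 7, 4, 6, 3, 0, 2, 5]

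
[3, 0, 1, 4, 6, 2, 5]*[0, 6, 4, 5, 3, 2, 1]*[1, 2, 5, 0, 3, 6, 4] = [6, 1, 4, 0, 2, 3, 5]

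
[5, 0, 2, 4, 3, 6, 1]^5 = [5, 0, 2, 4, 3, 6, 1]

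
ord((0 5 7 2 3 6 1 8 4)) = 9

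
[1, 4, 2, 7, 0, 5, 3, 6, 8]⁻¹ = [4, 0, 2, 6, 1, 5, 7, 3, 8]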